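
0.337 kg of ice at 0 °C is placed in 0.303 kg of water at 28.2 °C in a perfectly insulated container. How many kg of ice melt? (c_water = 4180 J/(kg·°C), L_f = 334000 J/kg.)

Heat available from the water dropping to 0 °C: 0.303×4180×28.2 = 35716 J.
Melting all 0.337 kg of ice would need 0.337×334000 = 112558 J.
Since 35716 < 112558 J, not all the ice melts; equilibrium is at 0 °C.
Mass melted = 35716/334000 ≈ 0.1069 kg.

m_melted ≈ 0.107 kg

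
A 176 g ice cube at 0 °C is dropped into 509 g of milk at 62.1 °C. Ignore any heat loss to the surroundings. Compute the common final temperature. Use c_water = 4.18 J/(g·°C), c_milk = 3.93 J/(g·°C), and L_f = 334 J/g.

T_f ≈ 23.9 °C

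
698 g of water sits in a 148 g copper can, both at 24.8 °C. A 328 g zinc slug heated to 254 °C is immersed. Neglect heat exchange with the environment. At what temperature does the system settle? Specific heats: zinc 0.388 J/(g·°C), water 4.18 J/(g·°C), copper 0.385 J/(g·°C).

T_f ≈ 34.2 °C

Conservation of energy gives ΣQ = 0:
328·0.388·(T − 254) + 698·4.18·(T − 24.8) + 148·0.385·(T − 24.8) = 0
127.26(T − 254) + 2917.6(T − 24.8) + 56.98(T − 24.8) = 0
(127.26 + 2917.6 + 56.98) T = 127.26·254 + 2917.6·24.8 + 56.98·24.8
T = 106096/3101.9 ≈ 34.20 °C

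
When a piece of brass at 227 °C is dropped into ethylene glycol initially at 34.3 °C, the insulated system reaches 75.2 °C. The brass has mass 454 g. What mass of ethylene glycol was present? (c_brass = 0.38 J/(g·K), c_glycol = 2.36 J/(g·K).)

m ≈ 271 g

Let T be the final temperature. ΣQ_i = 0:
454·0.38·(75.2 − 227) + m·2.36·(75.2 − 34.3) = 0
96.52 m = 26189
m = 26189/96.52 ≈ 271.3 g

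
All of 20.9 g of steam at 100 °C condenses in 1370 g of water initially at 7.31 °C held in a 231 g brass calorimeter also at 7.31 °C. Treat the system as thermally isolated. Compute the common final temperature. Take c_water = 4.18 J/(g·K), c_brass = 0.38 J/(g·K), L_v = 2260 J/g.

T_f ≈ 16.7 °C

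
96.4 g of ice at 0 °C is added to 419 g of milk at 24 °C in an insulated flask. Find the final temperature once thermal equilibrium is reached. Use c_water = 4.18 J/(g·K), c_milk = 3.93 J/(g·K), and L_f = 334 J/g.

T_f ≈ 3.6 °C

Net heat exchanged in the isolated system is zero:
latent heat to melt: 96.4·334 = 32198
  warm the meltwater: 402.95 T
  milk: 1646.7(T − 24)
2049.6 T = 39520 − 32198 = 7322.5
T ≈ 3.57 °C (positive, so assuming full melt was valid).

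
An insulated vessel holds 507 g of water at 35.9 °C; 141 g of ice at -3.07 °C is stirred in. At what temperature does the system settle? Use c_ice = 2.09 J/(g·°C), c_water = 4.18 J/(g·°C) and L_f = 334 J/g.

Heat gained plus heat lost sum to zero:
ice -3.07→0 °C: 141·2.09·3.07 = 904.7
  fusion: m_ice L_f = 141·334 = 47094
  warm the meltwater: 589.38 T
  water: 2119.3(T − 35.9)
2708.6 T = 76081 − 47999 = 28083
T ≈ 10.37 °C — above 0 °C, consistent with complete melting.

T_f ≈ 10.4 °C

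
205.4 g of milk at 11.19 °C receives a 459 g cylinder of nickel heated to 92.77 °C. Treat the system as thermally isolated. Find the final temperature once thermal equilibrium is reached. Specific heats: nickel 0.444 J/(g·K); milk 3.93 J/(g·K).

T_f ≈ 27.6 °C

Net heat exchanged in the isolated system is zero:
459*0.444*(T − 92.77) + 205.4*3.93*(T − 11.19) = 0
203.8(T − 92.77) + 807.22(T − 11.19) = 0
(203.8 + 807.22) T = 203.8*92.77 + 807.22*11.19
T = 27939 / 1011 = 27.6 °C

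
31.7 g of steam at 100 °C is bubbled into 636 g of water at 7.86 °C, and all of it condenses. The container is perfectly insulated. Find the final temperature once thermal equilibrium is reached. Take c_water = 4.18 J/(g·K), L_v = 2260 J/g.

T_f ≈ 37.9 °C

Energy conservation, ΣQ = 0:
condense steam: −31.7·2260 = −71642; condensate cools 100→T: 31.7·4.18·(T − 100) = 132.51(T − 100); original water: 2658.5(T − 7.86)
2791 T = 71642 + 13251 + 20896 = 105788
T ≈ 37.90 °C (< 100 °C, so full condensation is consistent).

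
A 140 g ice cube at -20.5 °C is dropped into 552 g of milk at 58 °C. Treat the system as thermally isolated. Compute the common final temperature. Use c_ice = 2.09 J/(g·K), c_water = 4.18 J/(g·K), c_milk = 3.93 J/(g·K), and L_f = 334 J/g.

Energy conservation, ΣQ = 0:
warm ice to 0 °C: 140×2.09×(0 − (-20.5)) = 5998.3; fusion: m_ice L_f = 140×334 = 46760; warm the meltwater: 585.2 T; milk cools: 552×3.93×(T − 58) = 2169.4(T − 58)
2754.6 T = 125823 − 52758 = 73065
T ≈ 26.52 °C. Since T > 0 °C, the all-ice-melts assumption holds.

T_f ≈ 26.5 °C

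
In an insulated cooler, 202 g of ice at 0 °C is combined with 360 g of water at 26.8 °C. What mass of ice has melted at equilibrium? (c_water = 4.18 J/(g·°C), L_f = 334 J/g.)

Heat available from the water dropping to 0 °C: 360·4.18·26.8 = 40329 J.
To melt every bit of ice: 202·334 = 67468 J.
That's not enough to melt it all — equilibrium is at 0 °C with ice remaining.
m_melted·334 = 40329  ⇒  m_melted ≈ 120.7 g.

m_melted ≈ 121 g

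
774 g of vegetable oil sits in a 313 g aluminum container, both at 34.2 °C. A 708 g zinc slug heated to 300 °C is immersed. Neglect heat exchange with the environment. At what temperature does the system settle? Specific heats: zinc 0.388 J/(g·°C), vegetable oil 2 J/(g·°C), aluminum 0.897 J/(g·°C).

Net heat exchanged in the isolated system is zero:
708*0.388*(T − 300) + 774*2*(T − 34.2) + 313*0.897*(T − 34.2) = 0
274.7(T − 300) + 1548(T − 34.2) + 280.76(T − 34.2) = 0
(274.7 + 1548 + 280.76) T = 274.7*300 + 1548*34.2 + 280.76*34.2
T = 144955/2103.5 ≈ 68.91 °C

T_f ≈ 68.9 °C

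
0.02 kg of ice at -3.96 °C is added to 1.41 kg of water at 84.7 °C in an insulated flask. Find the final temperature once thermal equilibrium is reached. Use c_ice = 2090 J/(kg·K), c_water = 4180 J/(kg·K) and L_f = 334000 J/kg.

T_f ≈ 82.4 °C

Setting the total heat transfer to zero:
ice -3.96→0 °C: 0.02·2090·3.96 = 165.53
  latent heat to melt: 0.02·334000 = 6680
  warm the meltwater: 83.6 T
  water cools: 1.41·4180·(T − 84.7) = 5893.8(T − 84.7)
5977.4 T = 499205 − 6845.5 = 492359
T ≈ 82.37 °C. Since T > 0 °C, the all-ice-melts assumption holds.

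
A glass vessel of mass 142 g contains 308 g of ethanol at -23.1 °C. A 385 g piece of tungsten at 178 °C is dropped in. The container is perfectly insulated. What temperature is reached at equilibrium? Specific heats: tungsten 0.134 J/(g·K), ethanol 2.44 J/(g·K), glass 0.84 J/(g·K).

T_f ≈ -11.9 °C

Net heat exchanged in the isolated system is zero:
385×0.134×(T − 178) + 308×2.44×(T − (-23.1)) + 142×0.84×(T − (-23.1)) = 0
51.59(T − 178) + 751.52(T − (-23.1)) + 119.28(T − (-23.1)) = 0
(51.59 + 751.52 + 119.28) T = 51.59×178 + 751.52×(-23.1) + 119.28×(-23.1)
T = -10932 / 922.39 = -11.9 °C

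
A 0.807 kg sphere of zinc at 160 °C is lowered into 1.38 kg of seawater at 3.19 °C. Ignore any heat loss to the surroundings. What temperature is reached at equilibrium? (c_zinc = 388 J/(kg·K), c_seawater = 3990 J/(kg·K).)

T_f ≈ 11.6 °C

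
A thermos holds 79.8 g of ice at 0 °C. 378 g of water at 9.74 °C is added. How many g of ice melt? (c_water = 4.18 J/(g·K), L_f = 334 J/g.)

Heat available from the water dropping to 0 °C: 378·4.18·9.74 = 15390 J.
Melting all 79.8 g of ice would need 79.8·334 = 26653 J.
That's not enough to melt it all — equilibrium is at 0 °C with ice remaining.
m_melted·334 = 15390  ⇒  m_melted ≈ 46.08 g.

m_melted ≈ 46.1 g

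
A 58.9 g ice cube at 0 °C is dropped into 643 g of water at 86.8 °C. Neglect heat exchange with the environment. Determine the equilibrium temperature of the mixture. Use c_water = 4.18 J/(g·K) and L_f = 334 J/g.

T_f ≈ 72.8 °C

Let T be the final temperature. ΣQ_i = 0:
melt ice: 58.9·334 = 19673; meltwater 0→T: 58.9·4.18·T = 246.2 T; water cools: 643·4.18·(T − 86.8) = 2687.7(T − 86.8)
2933.9 T = 233296 − 19673 = 213623
T ≈ 72.81 °C — above 0 °C, consistent with complete melting.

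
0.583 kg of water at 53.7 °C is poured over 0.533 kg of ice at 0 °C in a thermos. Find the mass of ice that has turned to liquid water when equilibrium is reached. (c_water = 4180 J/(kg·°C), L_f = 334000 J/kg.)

Cooling the water to 0 °C releases 0.583·4180·53.7 = 130864 J.
To melt every bit of ice: 0.533·334000 = 178022 J.
Since 130864 < 178022 J, not all the ice melts; equilibrium is at 0 °C.
Mass melted = 130864/334000 ≈ 0.3918 kg.

m_melted ≈ 0.392 kg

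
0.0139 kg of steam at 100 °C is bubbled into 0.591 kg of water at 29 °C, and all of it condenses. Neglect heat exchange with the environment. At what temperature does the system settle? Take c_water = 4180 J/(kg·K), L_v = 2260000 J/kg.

Conservation of energy gives ΣQ = 0:
steam→water at 100 °C releases m L_v = 0.0139×2260000 = 31414; condensed water 100 °C→T: 58.1(T − 100); original water: 2470.4(T − 29)
2528.5 T = 31414 + 5810.2 + 71641 = 108865
T ≈ 43.06 °C (< 100 °C, so full condensation is consistent).

T_f ≈ 43.1 °C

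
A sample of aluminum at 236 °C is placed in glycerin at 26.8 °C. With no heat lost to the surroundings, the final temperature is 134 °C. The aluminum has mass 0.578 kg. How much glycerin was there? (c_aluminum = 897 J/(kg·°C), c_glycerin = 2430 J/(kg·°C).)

m ≈ 0.203 kg

Energy conservation, ΣQ = 0:
0.578×897×(134 − 236) + m×2430×(134 − 26.8) = 0
260496 m = 52884
m = 52884/260496 ≈ 0.203 kg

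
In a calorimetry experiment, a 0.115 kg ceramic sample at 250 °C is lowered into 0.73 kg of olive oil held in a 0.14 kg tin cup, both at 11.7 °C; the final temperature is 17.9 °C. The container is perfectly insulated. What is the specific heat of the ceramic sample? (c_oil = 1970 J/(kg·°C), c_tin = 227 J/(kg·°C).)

c ≈ 341 J/(kg·°C)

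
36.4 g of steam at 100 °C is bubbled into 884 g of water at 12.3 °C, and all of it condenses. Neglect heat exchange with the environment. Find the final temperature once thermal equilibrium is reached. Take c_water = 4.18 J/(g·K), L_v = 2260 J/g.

T_f ≈ 37.2 °C

Sum of m c ΔT and latent-heat terms is zero:
latent heat released on condensation: 36.4·2260 = 82264
  condensate cools 100→T: 36.4·4.18·(T − 100) = 152.15(T − 100)
  water warms: 884·4.18·(T − 12.3) = 3695.1(T − 12.3)
3847.3 T = 82264 + 15215 + 45450 = 142929
T ≈ 37.15 °C — below 100 °C, confirming all the steam condensed.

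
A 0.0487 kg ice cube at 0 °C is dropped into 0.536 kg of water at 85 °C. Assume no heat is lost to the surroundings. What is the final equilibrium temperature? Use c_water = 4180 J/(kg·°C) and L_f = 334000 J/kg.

Sum of m c ΔT and latent-heat terms is zero:
latent heat to melt: 0.0487·334000 = 16266; meltwater 0→T: 0.0487·4180·T = 203.57 T; water: 2240.5(T − 85)
2444 T = 190441 − 16266 = 174175
T ≈ 71.27 °C. Since T > 0 °C, the all-ice-melts assumption holds.

T_f ≈ 71.3 °C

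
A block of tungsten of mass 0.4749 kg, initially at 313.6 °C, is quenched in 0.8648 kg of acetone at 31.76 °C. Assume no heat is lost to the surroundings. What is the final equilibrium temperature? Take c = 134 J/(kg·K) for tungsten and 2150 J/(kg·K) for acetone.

T_f ≈ 41.1 °C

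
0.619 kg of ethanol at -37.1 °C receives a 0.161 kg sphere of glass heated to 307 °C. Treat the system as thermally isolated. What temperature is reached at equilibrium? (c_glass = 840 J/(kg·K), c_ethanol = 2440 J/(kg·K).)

T_f ≈ -8.8 °C

Let T be the final temperature. ΣQ_i = 0:
0.161·840·(T − 307) + 0.619·2440·(T − (-37.1)) = 0
135.24(T − 307) + 1510.4(T − (-37.1)) = 0
(135.24 + 1510.4) T = 135.24·307 + 1510.4·(-37.1)
T = -14516/1645.6 ≈ -8.82 °C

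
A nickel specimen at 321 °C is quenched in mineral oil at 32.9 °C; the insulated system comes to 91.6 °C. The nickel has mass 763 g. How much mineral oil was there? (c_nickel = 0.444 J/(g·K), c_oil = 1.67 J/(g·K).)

Setting the total heat transfer to zero:
763×0.444×(91.6 − 321) + m×1.67×(91.6 − 32.9) = 0
98.03 m = 77714
m = 77714/98.03 ≈ 792.8 g

m ≈ 793 g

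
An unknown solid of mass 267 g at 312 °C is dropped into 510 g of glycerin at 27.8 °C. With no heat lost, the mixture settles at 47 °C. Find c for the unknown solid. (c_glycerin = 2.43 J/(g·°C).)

Energy conservation, ΣQ = 0:
267·c·(47 − 312) + 510·2.43·(47 − 27.8) = 0
-70755 c = -23795
c = -23795/-70755 ≈ 0.3363 J/(g·°C)

c ≈ 0.336 J/(g·°C)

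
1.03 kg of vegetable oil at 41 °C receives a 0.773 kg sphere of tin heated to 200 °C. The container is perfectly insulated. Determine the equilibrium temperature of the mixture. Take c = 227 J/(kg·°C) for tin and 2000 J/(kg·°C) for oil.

T_f ≈ 53.5 °C

Net heat exchanged in the isolated system is zero:
0.773*227*(T − 200) + 1.03*2000*(T − 41) = 0
175.47(T − 200) + 2060(T − 41) = 0
(175.47 + 2060) T = 175.47*200 + 2060*41
T ≈ 53.48 °C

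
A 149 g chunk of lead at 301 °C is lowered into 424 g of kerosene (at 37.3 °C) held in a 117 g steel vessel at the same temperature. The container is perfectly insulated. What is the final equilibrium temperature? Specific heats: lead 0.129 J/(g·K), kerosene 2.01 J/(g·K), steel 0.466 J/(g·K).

T_f ≈ 42.8 °C

Let T be the final temperature. ΣQ_i = 0:
149×0.129×(T − 301) + 424×2.01×(T − 37.3) + 117×0.466×(T − 37.3) = 0
19.22(T − 301) + 852.24(T − 37.3) + 54.52(T − 37.3) = 0
925.98 T = 39608
T ≈ 42.77 °C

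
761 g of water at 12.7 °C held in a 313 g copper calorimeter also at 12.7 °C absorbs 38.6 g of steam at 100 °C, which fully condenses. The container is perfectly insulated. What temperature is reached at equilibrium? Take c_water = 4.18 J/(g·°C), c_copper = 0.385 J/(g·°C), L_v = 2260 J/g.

Conservation of energy gives ΣQ = 0:
condense steam: −38.6×2260 = −87236
  condensed water 100 °C→T: 161.35(T − 100)
  original water: 3181(T − 12.7)
  copper cup: 313×0.385×(T − 12.7) = 120.51(T − 12.7)
3462.8 T = 87236 + 16135 + 41929 = 145300
T ≈ 41.96 °C (< 100 °C, so full condensation is consistent).

T_f ≈ 42.0 °C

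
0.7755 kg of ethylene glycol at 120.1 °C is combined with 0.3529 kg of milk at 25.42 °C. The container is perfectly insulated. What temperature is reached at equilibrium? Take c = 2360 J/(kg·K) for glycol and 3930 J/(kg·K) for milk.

T_f ≈ 79.3 °C

T_f = Σ m_i c_i T_i / Σ m_i c_i:
T_f = (1830.2×120.1 + 1386.9×25.42) / (1830.2 + 1386.9)
    = 255060 / 3217.1 ≈ 79.28 °C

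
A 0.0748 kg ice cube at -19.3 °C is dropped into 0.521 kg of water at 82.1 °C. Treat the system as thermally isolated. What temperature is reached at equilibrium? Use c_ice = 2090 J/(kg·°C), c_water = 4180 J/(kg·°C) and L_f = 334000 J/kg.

Sum of m c ΔT and latent-heat terms is zero:
warm ice to 0 °C: 0.0748·2090·(0 − (-19.3)) = 3017.2
  fusion: m_ice L_f = 0.0748·334000 = 24983
  warm the meltwater: 312.66 T
  water: 2177.8(T − 82.1)
2490.4 T = 178796 − 28000 = 150795
T ≈ 60.55 °C (positive, so assuming full melt was valid).

T_f ≈ 60.5 °C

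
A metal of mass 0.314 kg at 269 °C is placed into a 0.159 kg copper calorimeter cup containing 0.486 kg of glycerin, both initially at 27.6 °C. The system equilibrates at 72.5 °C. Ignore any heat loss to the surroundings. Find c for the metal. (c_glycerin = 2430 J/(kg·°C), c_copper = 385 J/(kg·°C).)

Let T be the final temperature. ΣQ_i = 0:
0.314×c×(72.5 − 269) + 0.486×2430×(72.5 − 27.6) + 0.159×385×(72.5 − 27.6) = 0
-61.7 c = -55775
c = -55775/-61.7 ≈ 903.9 J/(kg·°C)

c ≈ 904 J/(kg·°C)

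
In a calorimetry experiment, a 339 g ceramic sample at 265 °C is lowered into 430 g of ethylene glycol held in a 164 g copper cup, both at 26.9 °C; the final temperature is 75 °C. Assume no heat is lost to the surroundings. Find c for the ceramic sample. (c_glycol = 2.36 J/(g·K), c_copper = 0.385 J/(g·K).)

c ≈ 0.805 J/(g·K)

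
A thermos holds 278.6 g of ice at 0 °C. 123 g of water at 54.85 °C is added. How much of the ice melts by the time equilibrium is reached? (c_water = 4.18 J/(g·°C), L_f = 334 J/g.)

Water can give up m c ΔT = 123×4.18×54.85 = 28201 J before reaching 0 °C.
To melt every bit of ice: 278.6×334 = 93052 J.
Since 28201 < 93052 J, not all the ice melts; equilibrium is at 0 °C.
m_melted×334 = 28201  ⇒  m_melted ≈ 84.43 g.

m_melted ≈ 84.4 g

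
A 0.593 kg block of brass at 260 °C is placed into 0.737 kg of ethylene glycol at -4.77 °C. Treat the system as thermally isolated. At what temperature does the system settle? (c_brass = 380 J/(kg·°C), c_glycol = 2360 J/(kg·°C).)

T_f = Σ m_i c_i T_i / Σ m_i c_i:
T_f = (225.34·260 + 1739.3·(-4.77)) / (225.34 + 1739.3)
    = 50292 / 1964.7 ≈ 25.60 °C

T_f ≈ 25.6 °C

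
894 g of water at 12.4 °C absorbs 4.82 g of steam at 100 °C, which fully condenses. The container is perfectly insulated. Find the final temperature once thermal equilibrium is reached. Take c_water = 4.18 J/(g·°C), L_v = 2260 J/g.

T_f ≈ 15.8 °C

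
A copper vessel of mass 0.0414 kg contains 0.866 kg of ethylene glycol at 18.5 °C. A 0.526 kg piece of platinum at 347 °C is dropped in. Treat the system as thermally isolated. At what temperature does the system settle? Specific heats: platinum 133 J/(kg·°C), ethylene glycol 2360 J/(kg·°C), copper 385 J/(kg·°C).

T_f ≈ 29.3 °C

Net heat exchanged in the isolated system is zero:
0.526×133×(T − 347) + 0.866×2360×(T − 18.5) + 0.0414×385×(T − 18.5) = 0
2129.7 T = 62380
T ≈ 29.29 °C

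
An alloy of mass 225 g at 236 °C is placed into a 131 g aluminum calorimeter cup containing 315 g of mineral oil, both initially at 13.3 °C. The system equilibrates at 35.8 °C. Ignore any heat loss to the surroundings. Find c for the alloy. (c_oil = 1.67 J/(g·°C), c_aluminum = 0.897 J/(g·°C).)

c ≈ 0.321 J/(g·°C)

Net heat exchanged in the isolated system is zero:
225·c·(35.8 − 236) + 315·1.67·(35.8 − 13.3) + 131·0.897·(35.8 − 13.3) = 0
-45045 c = -14480
c = -14480/-45045 ≈ 0.3215 J/(g·°C)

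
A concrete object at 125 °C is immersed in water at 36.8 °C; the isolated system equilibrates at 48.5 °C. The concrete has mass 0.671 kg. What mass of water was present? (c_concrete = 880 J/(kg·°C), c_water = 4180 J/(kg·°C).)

m ≈ 0.924 kg

|Q_concrete| = |Q_water|:
0.671×880×(125 − 48.5) = m×4180×(48.5 − 36.8)
48906 m = 45172  ⇒  m ≈ 0.9236 kg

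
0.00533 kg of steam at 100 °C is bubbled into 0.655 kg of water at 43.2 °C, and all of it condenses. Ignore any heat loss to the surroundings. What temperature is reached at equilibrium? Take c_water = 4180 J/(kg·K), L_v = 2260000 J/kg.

T_f ≈ 48.0 °C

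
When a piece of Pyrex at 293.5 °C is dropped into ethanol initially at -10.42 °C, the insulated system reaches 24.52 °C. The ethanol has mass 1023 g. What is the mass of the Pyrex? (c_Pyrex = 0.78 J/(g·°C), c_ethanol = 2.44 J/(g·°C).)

Net heat exchanged in the isolated system is zero:
m·0.78·(24.52 − 293.5) + 1023·2.44·(24.52 − (-10.42)) = 0
-209.8 m = -87214
m = -87214/-209.8 ≈ 415.7 g

m ≈ 416 g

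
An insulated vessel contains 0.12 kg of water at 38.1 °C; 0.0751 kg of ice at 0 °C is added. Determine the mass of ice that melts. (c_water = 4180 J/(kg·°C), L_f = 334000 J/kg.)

m_melted ≈ 0.0572 kg

Cooling the water to 0 °C releases 0.12×4180×38.1 = 19111 J.
Melting all 0.0751 kg of ice would need 0.0751×334000 = 25083 J.
19111 J < 25083 J, so only part of the ice melts and the system sits at 0 °C.
m_melt = 19111 / L_f = 0.05722 kg.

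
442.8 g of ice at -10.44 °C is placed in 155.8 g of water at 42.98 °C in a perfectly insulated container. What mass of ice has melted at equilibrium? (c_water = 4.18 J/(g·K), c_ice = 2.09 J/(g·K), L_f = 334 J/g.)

Cooling the water to 0 °C releases 155.8·4.18·42.98 = 27990 J.
Of that, 442.8·2.09·10.44 = 9661.7 J goes to bring the ice to 0 °C, leaving 18329 J.
To melt every bit of ice: 442.8·334 = 147895 J.
Since 18329 < 147895 J, not all the ice melts; equilibrium is at 0 °C.
m_melted·334 = 18329  ⇒  m_melted ≈ 54.88 g.

m_melted ≈ 54.9 g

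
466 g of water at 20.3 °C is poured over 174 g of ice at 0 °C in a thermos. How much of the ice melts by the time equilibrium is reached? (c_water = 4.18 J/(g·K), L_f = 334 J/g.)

m_melted ≈ 118 g

Cooling the water to 0 °C releases 466·4.18·20.3 = 39542 J.
Melting all 174 g of ice would need 174·334 = 58116 J.
That's not enough to melt it all — equilibrium is at 0 °C with ice remaining.
Mass melted = 39542/334 ≈ 118.4 g.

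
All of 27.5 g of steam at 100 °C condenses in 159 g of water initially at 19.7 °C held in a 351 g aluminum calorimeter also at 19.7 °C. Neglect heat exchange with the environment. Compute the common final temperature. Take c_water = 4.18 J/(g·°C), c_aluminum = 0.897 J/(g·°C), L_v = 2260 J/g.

Sum of m c ΔT and latent-heat terms is zero:
condense steam: −27.5×2260 = −62150
  condensed water 100 °C→T: 114.95(T − 100)
  original water: 664.62(T − 19.7)
  cup: 314.85(T − 19.7)
1094.4 T = 62150 + 11495 + 19295 = 92940
T ≈ 84.92 °C (< 100 °C, so full condensation is consistent).

T_f ≈ 84.9 °C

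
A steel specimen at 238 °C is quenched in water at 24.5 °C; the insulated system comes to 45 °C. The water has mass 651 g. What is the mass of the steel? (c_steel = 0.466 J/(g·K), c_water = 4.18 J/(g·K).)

m ≈ 620 g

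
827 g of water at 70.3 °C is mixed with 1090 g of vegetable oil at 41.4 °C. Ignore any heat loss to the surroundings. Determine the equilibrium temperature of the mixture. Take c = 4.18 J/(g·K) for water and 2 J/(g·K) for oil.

T_f ≈ 59.1 °C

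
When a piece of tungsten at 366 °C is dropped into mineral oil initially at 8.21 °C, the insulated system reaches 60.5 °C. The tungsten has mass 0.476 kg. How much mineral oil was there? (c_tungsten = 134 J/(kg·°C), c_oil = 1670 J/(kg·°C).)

Heat lost by the tungsten = heat gained by the oil:
0.476×134×(366 − 60.5) = m×1670×(60.5 − 8.21)
87324 m = 19486  ⇒  m ≈ 0.2231 kg

m ≈ 0.223 kg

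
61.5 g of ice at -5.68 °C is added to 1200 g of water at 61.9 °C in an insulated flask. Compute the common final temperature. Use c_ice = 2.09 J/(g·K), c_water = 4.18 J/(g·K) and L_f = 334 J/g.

T_f ≈ 54.8 °C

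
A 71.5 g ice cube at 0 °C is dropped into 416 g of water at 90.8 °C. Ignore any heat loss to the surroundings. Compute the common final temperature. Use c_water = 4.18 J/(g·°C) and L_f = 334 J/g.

T_f ≈ 65.8 °C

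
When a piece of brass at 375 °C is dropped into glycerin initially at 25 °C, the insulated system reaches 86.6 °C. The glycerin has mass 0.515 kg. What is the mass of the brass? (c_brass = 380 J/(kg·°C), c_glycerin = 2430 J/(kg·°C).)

m ≈ 0.703 kg

Net heat exchanged in the isolated system is zero:
m×380×(86.6 − 375) + 0.515×2430×(86.6 − 25) = 0
-109592 m = -77089
m = -77089/-109592 ≈ 0.7034 kg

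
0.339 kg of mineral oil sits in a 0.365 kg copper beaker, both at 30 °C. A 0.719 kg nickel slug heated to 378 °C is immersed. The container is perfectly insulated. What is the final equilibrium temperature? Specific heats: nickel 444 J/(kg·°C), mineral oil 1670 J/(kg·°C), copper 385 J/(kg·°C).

T_f ≈ 138.3 °C

Taking heat into each body as positive, Σ m c ΔT = 0:
0.719·444·(T − 378) + 0.339·1670·(T − 30) + 0.365·385·(T − 30) = 0
1025.9 T = 141871
T = 141871 / 1025.9 = 138 °C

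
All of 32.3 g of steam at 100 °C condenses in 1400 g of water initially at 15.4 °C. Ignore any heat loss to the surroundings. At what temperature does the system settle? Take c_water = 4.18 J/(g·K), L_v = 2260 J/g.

T_f ≈ 29.5 °C

Taking heat into each body as positive, Σ m c ΔT = 0:
latent heat released on condensation: 32.3×2260 = 72998; condensate cools 100→T: 32.3×4.18×(T − 100) = 135.01(T − 100); original water: 5852(T − 15.4)
5987 T = 72998 + 13501 + 90121 = 176620
T ≈ 29.50 °C, under the boiling point, so the assumption holds.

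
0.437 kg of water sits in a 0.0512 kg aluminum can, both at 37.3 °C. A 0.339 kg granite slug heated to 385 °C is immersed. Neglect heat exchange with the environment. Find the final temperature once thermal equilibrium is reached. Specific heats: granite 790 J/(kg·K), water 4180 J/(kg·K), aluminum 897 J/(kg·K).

Setting the total heat transfer to zero:
0.339*790*(T − 385) + 0.437*4180*(T − 37.3) + 0.0512*897*(T − 37.3) = 0
267.81(T − 385) + 1826.7(T − 37.3) + 45.93(T − 37.3) = 0
(267.81 + 1826.7 + 45.93) T = 267.81*385 + 1826.7*37.3 + 45.93*37.3
T = 172954/2140.4 ≈ 80.80 °C

T_f ≈ 80.8 °C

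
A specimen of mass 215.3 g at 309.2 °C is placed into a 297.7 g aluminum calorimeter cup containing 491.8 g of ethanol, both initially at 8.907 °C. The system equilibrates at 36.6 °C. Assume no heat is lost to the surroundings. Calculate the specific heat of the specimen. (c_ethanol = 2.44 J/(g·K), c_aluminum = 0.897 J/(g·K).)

c ≈ 0.692 J/(g·K)

Taking heat into each body as positive, Σ m c ΔT = 0:
215.3×c×(36.6 − 309.2) + 491.8×2.44×(36.6 − 8.907) + 297.7×0.897×(36.6 − 8.907) = 0
-58691 c = -40626
c = -40626/-58691 ≈ 0.6922 J/(g·K)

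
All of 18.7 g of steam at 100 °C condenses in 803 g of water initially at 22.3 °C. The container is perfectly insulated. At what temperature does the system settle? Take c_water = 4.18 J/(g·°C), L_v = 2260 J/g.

Conservation of energy gives ΣQ = 0:
steam→water at 100 °C releases m L_v = 18.7·2260 = 42262; condensed water 100 °C→T: 78.17(T − 100); original water: 3356.5(T − 22.3)
3434.7 T = 42262 + 7816.6 + 74851 = 124929
T ≈ 36.37 °C (< 100 °C, so full condensation is consistent).

T_f ≈ 36.4 °C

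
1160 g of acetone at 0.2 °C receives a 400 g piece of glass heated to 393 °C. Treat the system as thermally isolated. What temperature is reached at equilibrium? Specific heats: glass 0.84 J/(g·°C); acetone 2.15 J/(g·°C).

Set heat shed by the hot body equal to heat absorbed by the cold body:
400*0.84*(393 − T) = 1160*2.15*(T − 0.2)
336(393 − T) = 2494(T − 0.2)
2830 T = 132547  ⇒  T ≈ 46.84 °C

T_f ≈ 46.8 °C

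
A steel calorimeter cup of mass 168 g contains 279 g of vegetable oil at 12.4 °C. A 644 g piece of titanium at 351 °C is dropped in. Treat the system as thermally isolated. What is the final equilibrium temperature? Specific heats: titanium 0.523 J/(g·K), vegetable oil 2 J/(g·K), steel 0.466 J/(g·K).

T_f ≈ 129.6 °C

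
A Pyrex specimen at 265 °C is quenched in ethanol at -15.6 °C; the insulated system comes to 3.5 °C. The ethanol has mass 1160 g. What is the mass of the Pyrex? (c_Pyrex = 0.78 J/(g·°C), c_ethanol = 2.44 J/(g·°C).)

Heat gained plus heat lost sum to zero:
m·0.78·(3.5 − 265) + 1160·2.44·(3.5 − (-15.6)) = 0
-203.97 m = -54061
m = -54061/-203.97 ≈ 265 g

m ≈ 265 g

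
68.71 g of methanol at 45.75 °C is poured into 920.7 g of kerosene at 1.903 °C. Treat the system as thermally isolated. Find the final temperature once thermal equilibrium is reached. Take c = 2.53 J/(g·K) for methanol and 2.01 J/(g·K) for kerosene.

Taking heat into each body as positive, Σ m c ΔT = 0:
68.71×2.53×(T − 45.75) + 920.7×2.01×(T − 1.903) = 0
173.84(T − 45.75) + 1850.6(T − 1.903) = 0
2024.4 T = 11475
T = 11475 / 2024.4 = 5.67 °C

T_f ≈ 5.7 °C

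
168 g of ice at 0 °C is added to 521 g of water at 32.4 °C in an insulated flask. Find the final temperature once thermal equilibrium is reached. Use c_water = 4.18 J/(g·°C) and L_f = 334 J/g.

T_f ≈ 5.0 °C

Conservation of energy gives ΣQ = 0:
latent heat to melt: 168×334 = 56112; warm the meltwater: 702.24 T; water: 2177.8(T − 32.4)
2880 T = 70560 − 56112 = 14448
T ≈ 5.02 °C. Since T > 0 °C, the all-ice-melts assumption holds.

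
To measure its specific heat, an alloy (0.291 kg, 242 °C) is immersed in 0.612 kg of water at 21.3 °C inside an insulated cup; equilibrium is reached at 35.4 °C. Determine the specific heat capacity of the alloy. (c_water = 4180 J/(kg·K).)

c ≈ 600 J/(kg·K)

Conservation of energy gives ΣQ = 0:
0.291×c×(35.4 − 242) + 0.612×4180×(35.4 − 21.3) = 0
-60.12 c = -36070
c = -36070/-60.12 ≈ 600 J/(kg·K)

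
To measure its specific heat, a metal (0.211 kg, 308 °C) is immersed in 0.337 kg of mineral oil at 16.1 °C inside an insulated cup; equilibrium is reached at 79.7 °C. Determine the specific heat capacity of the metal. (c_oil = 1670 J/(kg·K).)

Setting the total heat transfer to zero:
0.211×c×(79.7 − 308) + 0.337×1670×(79.7 − 16.1) = 0
-48.17 c = -35793
c = -35793/-48.17 ≈ 743 J/(kg·K)

c ≈ 743 J/(kg·K)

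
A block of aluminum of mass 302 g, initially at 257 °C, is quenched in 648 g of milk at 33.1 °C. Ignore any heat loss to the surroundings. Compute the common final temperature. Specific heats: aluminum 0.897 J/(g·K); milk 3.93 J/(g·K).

T_f ≈ 54.6 °C

With ΣQ=0 the equilibrium temperature is the m·c-weighted mean:
T_f = (270.89*257 + 2546.6*33.1) / (270.89 + 2546.6)
    = 153914 / 2817.5 ≈ 54.63 °C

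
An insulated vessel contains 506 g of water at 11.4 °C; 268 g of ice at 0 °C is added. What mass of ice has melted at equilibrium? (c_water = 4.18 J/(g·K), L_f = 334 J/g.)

m_melted ≈ 72.2 g

Water can give up m c ΔT = 506×4.18×11.4 = 24112 J before reaching 0 °C.
To melt every bit of ice: 268×334 = 89512 J.
24112 J < 89512 J, so only part of the ice melts and the system sits at 0 °C.
Mass melted = 24112/334 ≈ 72.19 g.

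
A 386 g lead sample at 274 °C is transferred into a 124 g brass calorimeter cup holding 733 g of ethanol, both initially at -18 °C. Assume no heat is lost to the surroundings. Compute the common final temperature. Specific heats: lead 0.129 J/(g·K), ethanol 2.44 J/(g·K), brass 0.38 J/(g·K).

With ΣQ=0 the equilibrium temperature is the m·c-weighted mean:
T_f = (49.79·274 + 1788.5·(-18) + 47.12·(-18)) / (49.79 + 1788.5 + 47.12)
    = -19398 / 1885.4 ≈ -10.29 °C

T_f ≈ -10.3 °C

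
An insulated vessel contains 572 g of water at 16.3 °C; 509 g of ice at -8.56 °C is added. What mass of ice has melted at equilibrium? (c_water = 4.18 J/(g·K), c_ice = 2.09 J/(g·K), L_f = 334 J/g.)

m_melted ≈ 89.4 g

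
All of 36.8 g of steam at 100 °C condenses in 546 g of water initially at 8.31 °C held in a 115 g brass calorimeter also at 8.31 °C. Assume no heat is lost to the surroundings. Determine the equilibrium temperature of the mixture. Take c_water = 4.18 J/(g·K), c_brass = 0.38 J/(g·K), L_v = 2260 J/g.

T_f ≈ 47.5 °C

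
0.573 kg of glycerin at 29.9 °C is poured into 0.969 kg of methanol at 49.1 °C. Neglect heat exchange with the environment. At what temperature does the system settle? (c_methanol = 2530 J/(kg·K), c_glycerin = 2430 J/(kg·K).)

T_f ≈ 42.1 °C

With ΣQ=0 the equilibrium temperature is the m·c-weighted mean:
T_f = (2451.6·49.1 + 1392.4·29.9) / (2451.6 + 1392.4)
    = 162005 / 3844 ≈ 42.15 °C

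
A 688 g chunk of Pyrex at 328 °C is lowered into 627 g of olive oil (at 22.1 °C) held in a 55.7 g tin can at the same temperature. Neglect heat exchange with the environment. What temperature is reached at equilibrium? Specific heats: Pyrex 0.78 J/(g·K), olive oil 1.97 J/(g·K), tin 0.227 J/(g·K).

T_f ≈ 114.1 °C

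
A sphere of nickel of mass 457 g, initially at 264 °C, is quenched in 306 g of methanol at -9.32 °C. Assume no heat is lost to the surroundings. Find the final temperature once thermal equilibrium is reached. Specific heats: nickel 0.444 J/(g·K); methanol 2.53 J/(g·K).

T_f ≈ 47.4 °C

T_f = Σ m_i c_i T_i / Σ m_i c_i:
T_f = (202.91*264 + 774.18*(-9.32)) / (202.91 + 774.18)
    = 46352 / 977.09 ≈ 47.44 °C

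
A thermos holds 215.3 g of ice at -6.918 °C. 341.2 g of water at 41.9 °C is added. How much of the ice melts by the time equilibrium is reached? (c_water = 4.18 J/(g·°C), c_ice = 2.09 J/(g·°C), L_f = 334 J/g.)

Heat available from the water dropping to 0 °C: 341.2·4.18·41.9 = 59758 J.
Of that, 215.3·2.09·6.918 = 3112.9 J goes to bring the ice to 0 °C, leaving 56646 J.
To melt every bit of ice: 215.3·334 = 71910 J.
Since 56646 < 71910 J, not all the ice melts; equilibrium is at 0 °C.
Mass melted = 56646/334 ≈ 169.6 g.

m_melted ≈ 170 g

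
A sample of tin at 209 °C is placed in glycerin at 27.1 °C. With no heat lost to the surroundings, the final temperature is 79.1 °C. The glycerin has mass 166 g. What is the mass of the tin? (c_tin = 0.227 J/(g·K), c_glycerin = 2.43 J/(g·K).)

|Q_tin| = |Q_glycerin|:
m·0.227·(209 − 79.1) = 166·2.43·(79.1 − 27.1)
29.49 m = 20976  ⇒  m ≈ 711.3 g

m ≈ 711 g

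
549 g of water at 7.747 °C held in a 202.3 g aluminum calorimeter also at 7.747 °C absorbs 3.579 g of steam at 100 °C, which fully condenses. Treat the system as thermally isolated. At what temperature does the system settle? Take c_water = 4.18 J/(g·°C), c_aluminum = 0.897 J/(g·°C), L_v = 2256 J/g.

T_f ≈ 11.5 °C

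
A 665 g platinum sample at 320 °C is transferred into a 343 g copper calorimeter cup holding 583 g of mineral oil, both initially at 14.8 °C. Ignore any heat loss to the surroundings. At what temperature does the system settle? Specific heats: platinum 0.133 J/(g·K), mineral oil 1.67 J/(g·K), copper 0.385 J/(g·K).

Net heat exchanged in the isolated system is zero:
665·0.133·(T − 320) + 583·1.67·(T − 14.8) + 343·0.385·(T − 14.8) = 0
88.45(T − 320) + 973.61(T − 14.8) + 132.06(T − 14.8) = 0
(88.45 + 973.61 + 132.06) T = 88.45·320 + 973.61·14.8 + 132.06·14.8
T = 44666 / 1194.1 = 37.4 °C

T_f ≈ 37.4 °C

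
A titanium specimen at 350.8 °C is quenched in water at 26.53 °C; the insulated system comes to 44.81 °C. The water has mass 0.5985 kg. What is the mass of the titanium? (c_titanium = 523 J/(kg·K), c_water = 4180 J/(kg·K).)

m ≈ 0.286 kg

Taking heat into each body as positive, Σ m c ΔT = 0:
m·523·(44.81 − 350.8) + 0.5985·4180·(44.81 − 26.53) = 0
-160033 m = -45732
m = -45732/-160033 ≈ 0.2858 kg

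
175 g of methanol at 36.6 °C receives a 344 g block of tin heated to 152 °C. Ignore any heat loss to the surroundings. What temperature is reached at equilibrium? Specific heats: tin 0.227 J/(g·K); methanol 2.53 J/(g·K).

T_f ≈ 53.9 °C

Set heat shed by the hot body equal to heat absorbed by the cold body:
344·0.227·(152 − T) = 175·2.53·(T − 36.6)
78.09(152 − T) = 442.75(T − 36.6)
520.84 T = 28074  ⇒  T ≈ 53.90 °C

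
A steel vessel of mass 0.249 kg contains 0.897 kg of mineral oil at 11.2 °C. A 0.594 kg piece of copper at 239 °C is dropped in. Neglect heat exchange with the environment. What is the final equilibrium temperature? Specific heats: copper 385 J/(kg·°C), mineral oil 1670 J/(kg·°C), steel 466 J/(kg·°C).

T_f is the heat-capacity-weighted average of the initial temperatures:
T_f = (228.69*239 + 1498*11.2 + 116.03*11.2) / (228.69 + 1498 + 116.03)
    = 72734 / 1842.7 ≈ 39.47 °C

T_f ≈ 39.5 °C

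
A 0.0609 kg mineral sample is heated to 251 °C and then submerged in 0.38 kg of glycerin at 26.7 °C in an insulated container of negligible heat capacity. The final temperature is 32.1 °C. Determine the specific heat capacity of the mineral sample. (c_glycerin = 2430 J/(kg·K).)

c ≈ 374 J/(kg·K)

Let T be the final temperature. ΣQ_i = 0:
0.0609×c×(32.1 − 251) + 0.38×2430×(32.1 − 26.7) = 0
-13.33 c = -4986.4
c = -4986.4/-13.33 ≈ 374 J/(kg·K)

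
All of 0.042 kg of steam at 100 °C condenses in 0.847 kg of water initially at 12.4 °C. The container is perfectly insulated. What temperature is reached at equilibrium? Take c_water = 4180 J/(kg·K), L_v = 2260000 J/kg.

Conservation of energy gives ΣQ = 0:
condense steam: −0.042×2260000 = −94920; condensed water 100 °C→T: 175.56(T − 100); original water: 3540.5(T − 12.4)
3716 T = 94920 + 17556 + 43902 = 156378
T ≈ 42.08 °C — below 100 °C, confirming all the steam condensed.

T_f ≈ 42.1 °C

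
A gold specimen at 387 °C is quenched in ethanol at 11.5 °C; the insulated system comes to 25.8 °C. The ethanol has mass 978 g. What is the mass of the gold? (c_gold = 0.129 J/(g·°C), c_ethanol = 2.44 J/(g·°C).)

m ≈ 732 g

Heat lost by the gold = heat gained by the ethanol:
m×0.129×(387 − 25.8) = 978×2.44×(25.8 − 11.5)
46.59 m = 34124  ⇒  m ≈ 732.4 g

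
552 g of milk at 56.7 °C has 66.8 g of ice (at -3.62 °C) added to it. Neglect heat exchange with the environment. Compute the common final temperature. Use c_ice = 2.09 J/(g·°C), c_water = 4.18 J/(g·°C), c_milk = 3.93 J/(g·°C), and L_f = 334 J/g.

Taking heat into each body as positive, Σ m c ΔT = 0:
ice -3.62→0 °C: 66.8·2.09·3.62 = 505.4
  melt ice: 66.8·334 = 22311
  warm the meltwater: 279.22 T
  milk: 2169.4(T − 56.7)
2448.6 T = 123003 − 22817 = 100186
T ≈ 40.92 °C — above 0 °C, consistent with complete melting.

T_f ≈ 40.9 °C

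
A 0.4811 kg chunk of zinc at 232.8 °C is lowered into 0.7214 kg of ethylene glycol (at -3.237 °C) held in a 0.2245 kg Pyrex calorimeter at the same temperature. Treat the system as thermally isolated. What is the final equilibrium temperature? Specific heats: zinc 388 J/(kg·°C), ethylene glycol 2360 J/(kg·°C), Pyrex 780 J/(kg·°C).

T_f = Σ m_i c_i T_i / Σ m_i c_i:
T_f = (186.67*232.8 + 1702.5*(-3.237) + 175.11*(-3.237)) / (186.67 + 1702.5 + 175.11)
    = 37378 / 2064.3 ≈ 18.11 °C

T_f ≈ 18.1 °C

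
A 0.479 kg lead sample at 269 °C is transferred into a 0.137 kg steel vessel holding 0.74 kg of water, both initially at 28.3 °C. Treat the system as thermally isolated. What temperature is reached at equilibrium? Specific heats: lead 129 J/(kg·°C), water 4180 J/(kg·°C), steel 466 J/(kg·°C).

With ΣQ=0 the equilibrium temperature is the m·c-weighted mean:
T_f = (61.79·269 + 3093.2·28.3 + 63.84·28.3) / (61.79 + 3093.2 + 63.84)
    = 105966 / 3218.8 ≈ 32.92 °C

T_f ≈ 32.9 °C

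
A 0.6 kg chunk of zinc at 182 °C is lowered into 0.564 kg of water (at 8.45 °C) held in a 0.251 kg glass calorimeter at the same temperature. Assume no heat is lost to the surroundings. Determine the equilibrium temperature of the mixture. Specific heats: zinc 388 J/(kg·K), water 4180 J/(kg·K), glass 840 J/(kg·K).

T_f ≈ 22.9 °C

T_f is the heat-capacity-weighted average of the initial temperatures:
T_f = (232.8×182 + 2357.5×8.45 + 210.84×8.45) / (232.8 + 2357.5 + 210.84)
    = 64072 / 2801.2 ≈ 22.87 °C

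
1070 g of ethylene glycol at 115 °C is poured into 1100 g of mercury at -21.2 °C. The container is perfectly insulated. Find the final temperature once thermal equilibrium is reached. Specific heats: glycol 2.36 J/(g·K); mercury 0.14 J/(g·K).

T_f ≈ 107.2 °C

|Q_glycol| = |Q_mercury|:
1070*2.36*(115 − T) = 1100*0.14*(T − (-21.2))
2525.2(115 − T) = 154(T − (-21.2))
2679.2 T = 287133  ⇒  T ≈ 107.17 °C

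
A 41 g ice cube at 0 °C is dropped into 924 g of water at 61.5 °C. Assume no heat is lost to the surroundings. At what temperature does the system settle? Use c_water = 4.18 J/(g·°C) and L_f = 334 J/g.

T_f ≈ 55.5 °C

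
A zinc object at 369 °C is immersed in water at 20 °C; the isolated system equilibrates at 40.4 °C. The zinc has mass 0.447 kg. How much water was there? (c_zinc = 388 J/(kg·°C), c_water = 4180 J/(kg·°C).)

Heat lost by the zinc = heat gained by the water:
0.447×388×(369 − 40.4) = m×4180×(40.4 − 20)
85272 m = 56991  ⇒  m ≈ 0.6683 kg

m ≈ 0.668 kg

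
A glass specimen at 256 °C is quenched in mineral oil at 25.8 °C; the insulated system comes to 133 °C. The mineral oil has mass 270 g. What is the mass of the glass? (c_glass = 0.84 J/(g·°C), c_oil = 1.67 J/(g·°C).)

|Q_glass| = |Q_oil|:
m×0.84×(256 − 133) = 270×1.67×(133 − 25.8)
103.32 m = 48336  ⇒  m ≈ 467.8 g

m ≈ 468 g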